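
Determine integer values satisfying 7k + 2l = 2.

Step 1: Check solvability.
gcd(7, 2) = 1
Since 1 divides 2, solutions exist.

Step 2: Apply extended Euclidean algorithm to find gcd.
We find integers such that 7*x0 + 2*y0 = 1

Step 3: Scale the particular solution.
Multiply by 2/1 = 2:
k = 2, l = -6

Step 4: Verify.
7*(2) + 2*(-6) = 2 = 2 ✓

k = 2, l = -6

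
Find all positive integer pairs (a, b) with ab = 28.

The positive divisors of 28 are: 1, 2, 4, 7, 14, 28.
Each divisor d gives the pair (d, 28/d):
(1, 28), (2, 14), (4, 7), (7, 4), (14, 2), (28, 1)

(1, 28), (2, 14), (4, 7), (7, 4), (14, 2), (28, 1)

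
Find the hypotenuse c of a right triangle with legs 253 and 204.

c² = a² + b² = 253² + 204² = 64009 + 41616 = 105625
c = 325

325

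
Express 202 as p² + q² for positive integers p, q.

We need to find integers p, q > 0 such that p² + q² = 202.
Trying p = 9: q² = 202 - 9² = 202 - 81 = 121
q = 11
Check: 9² + 11² = 81 + 121 = 202 ✓

202 = 9² + 11²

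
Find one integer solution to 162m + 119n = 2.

Step 1: Check solvability.
gcd(162, 119) = 1
Since 1 divides 2, solutions exist.

Step 2: Apply extended Euclidean algorithm to find gcd.
We find integers such that 162*x0 + 119*y0 = 1

Step 3: Scale the particular solution.
Multiply by 2/1 = 2:
m = 72, n = -98

Step 4: Verify.
162*(72) + 119*(-98) = 2 = 2 ✓

m = 72, n = -98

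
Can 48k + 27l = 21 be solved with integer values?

Step 1: Compute gcd(48, 27).
gcd(48, 27) = 3

Step 2: Check divisibility.
Does 3 divide 21? 21 = 3 x 7, so yes.

By the theorem on linear Diophantine equations, 48k + 27l = 21 has integer solutions if and only if gcd(48, 27) divides 21. Since 3 | 21, solutions exist.

Yes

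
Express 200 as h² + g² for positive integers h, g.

We need to find integers h, g > 0 such that h² + g² = 200.
Trying h = 2: g² = 200 - 2² = 200 - 4 = 196
g = 14
Check: 2² + 14² = 4 + 196 = 200 ✓

200 = 2² + 14²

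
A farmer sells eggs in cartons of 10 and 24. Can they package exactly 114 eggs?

We need non-negative a, b with 10a + 24b = 114.
gcd(10, 24) = 2 divides 114.
Try a = 9: 24b = 114 - 90 = 24, so b = 1.
One way: 9 cartons of 10 and 1 cartons of 24.

Yes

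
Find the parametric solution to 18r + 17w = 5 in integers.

Step 1: Compute gcd(18, 17) = 1.
Since 1 divides 5, solutions exist.

Step 2: Find a particular solution using extended Euclidean algorithm.
We get r₀ = 5, w₀ = -5.
Check: 18*5 + 17*-5 = 5 = 5 ✓

Step 3: Write the general solution.
r = 5 + (17/1)t = 5 + 17t
w = -5 - (18/1)t = -5 - 18t
for any integer t.

r = 5 + 17t, w = -5 - 18t for integer t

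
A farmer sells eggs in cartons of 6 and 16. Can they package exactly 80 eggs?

We need non-negative a, b with 6a + 16b = 80.
gcd(6, 16) = 2 divides 80.
Try a = 0: 16b = 80 - 0 = 80, so b = 5.
One way: 0 cartons of 6 and 5 cartons of 16.

Yes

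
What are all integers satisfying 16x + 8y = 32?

Step 1: Compute gcd(16, 8) = 8.
Since 8 divides 32, solutions exist.

Step 2: Find a particular solution using extended Euclidean algorithm.
We get x₀ = 0, y₀ = 4.
Check: 16*0 + 8*4 = 32 = 32 ✓

Step 3: Write the general solution.
x = 0 + (8/8)t = 0 + 1t
y = 4 - (16/8)t = 4 - 2t
for any integer t.

x = 0 + 1t, y = 4 - 2t for integer t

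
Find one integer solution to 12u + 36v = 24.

Step 1: Check solvability.
gcd(12, 36) = 12
Since 12 divides 24, solutions exist.

Step 2: Apply extended Euclidean algorithm to find gcd.
We find integers such that 12*x0 + 36*y0 = 12

Step 3: Scale the particular solution.
Multiply by 24/12 = 2:
u = 2, v = 0

Step 4: Verify.
12*(2) + 36*(0) = 24 = 24 ✓

u = 2, v = 0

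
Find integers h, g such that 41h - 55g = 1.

Step 1: Check solvability.
gcd(41, 55) = 1
Since 1 divides 1, solutions exist.

Step 2: Apply extended Euclidean algorithm to find gcd.
We find integers such that 41*x0 + 55*y0 = 1

Step 3: Scale the particular solution.
Multiply by 1/1 = 1:
h = -4, g = -3

Step 4: Verify.
41*(-4) - 55*(-3) = 1 = 1 ✓

h = -4, g = -3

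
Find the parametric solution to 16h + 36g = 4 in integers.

Step 1: Compute gcd(16, 36) = 4.
Since 4 divides 4, solutions exist.

Step 2: Find a particular solution using extended Euclidean algorithm.
We get h₀ = -2, g₀ = 1.
Check: 16*-2 + 36*1 = 4 = 4 ✓

Step 3: Write the general solution.
h = -2 + (36/4)t = -2 + 9t
g = 1 - (16/4)t = 1 - 4t
for any integer t.

h = -2 + 9t, g = 1 - 4t for integer t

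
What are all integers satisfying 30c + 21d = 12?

Step 1: Compute gcd(30, 21) = 3.
Since 3 divides 12, solutions exist.

Step 2: Find a particular solution using extended Euclidean algorithm.
We get c₀ = -8, d₀ = 12.
Check: 30*-8 + 21*12 = 12 = 12 ✓

Step 3: Write the general solution.
c = -8 + (21/3)t = -8 + 7t
d = 12 - (30/3)t = 12 - 10t
for any integer t.

c = -8 + 7t, d = 12 - 10t for integer t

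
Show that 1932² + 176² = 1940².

Compute a² + b²:
1932² + 176² = 3732624 + 30976 = 3763600
Compute c²:
1940² = 3763600
Since 3763600 = 3763600, it is a Pythagorean triple.

Yes, it is a Pythagorean triple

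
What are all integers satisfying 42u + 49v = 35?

Step 1: Compute gcd(42, 49) = 7.
Since 7 divides 35, solutions exist.

Step 2: Find a particular solution using extended Euclidean algorithm.
We get u₀ = -5, v₀ = 5.
Check: 42*-5 + 49*5 = 35 = 35 ✓

Step 3: Write the general solution.
u = -5 + (49/7)t = -5 + 7t
v = 5 - (42/7)t = 5 - 6t
for any integer t.

u = -5 + 7t, v = 5 - 6t for integer t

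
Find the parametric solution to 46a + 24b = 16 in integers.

Step 1: Compute gcd(46, 24) = 2.
Since 2 divides 16, solutions exist.

Step 2: Find a particular solution using extended Euclidean algorithm.
We get a₀ = -8, b₀ = 16.
Check: 46*-8 + 24*16 = 16 = 16 ✓

Step 3: Write the general solution.
a = -8 + (24/2)t = -8 + 12t
b = 16 - (46/2)t = 16 - 23t
for any integer t.

a = -8 + 12t, b = 16 - 23t for integer t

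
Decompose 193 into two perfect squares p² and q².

We need to find integers p, q > 0 such that p² + q² = 193.
Trying p = 7: q² = 193 - 7² = 193 - 49 = 144
q = 12
Check: 7² + 12² = 49 + 144 = 193 ✓

193 = 7² + 12²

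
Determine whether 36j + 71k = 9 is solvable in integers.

Step 1: Compute gcd(36, 71).
gcd(36, 71) = 1

Step 2: Check divisibility.
Does 1 divide 9? 9 = 1 x 9, so yes.

By the theorem on linear Diophantine equations, 36j + 71k = 9 has integer solutions if and only if gcd(36, 71) divides 9. Since 1 | 9, solutions exist.

Yes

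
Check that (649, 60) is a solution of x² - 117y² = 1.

Compute x² = 649² = 421201
Compute 117y² = 117·60² = 117·3600 = 421200
x² - 117y² = 421201 - 421200 = 1
Since this equals 1, (649, 60) is a solution.

Yes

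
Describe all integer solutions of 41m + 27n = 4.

Step 1: Compute gcd(41, 27) = 1.
Since 1 divides 4, solutions exist.

Step 2: Find a particular solution using extended Euclidean algorithm.
We get m₀ = 8, n₀ = -12.
Check: 41*8 + 27*-12 = 4 = 4 ✓

Step 3: Write the general solution.
m = 8 + (27/1)t = 8 + 27t
n = -12 - (41/1)t = -12 - 41t
for any integer t.

m = 8 + 27t, n = -12 - 41t for integer t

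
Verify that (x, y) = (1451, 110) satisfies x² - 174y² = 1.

Compute x² = 1451² = 2105401
Compute 174y² = 174·110² = 174·12100 = 2105400
x² - 174y² = 2105401 - 2105400 = 1
Since this equals 1, (1451, 110) is a solution.

Yes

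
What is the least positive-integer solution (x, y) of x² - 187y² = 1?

We seek the smallest positive integers (x, y) with x² - 187y² = 1, i.e., x² = 187y² + 1.
Try successive y values:
y = 1: x² = 187·1² + 1 = 188, not a perfect square
y = 2: x² = 187·2² + 1 = 749, not a perfect square
y = 3: x² = 187·3² + 1 = 1684, not a perfect square
... continuing the search (or via continued fractions) ...
y = 123: x² = 187·123² + 1 = 2829124, x = 1682 ✓

Verify: 1682² - 187·123² = 2829124 - 2829123 = 1 ✓

x = 1682, y = 123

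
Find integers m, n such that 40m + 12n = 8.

Step 1: Check solvability.
gcd(40, 12) = 4
Since 4 divides 8, solutions exist.

Step 2: Apply extended Euclidean algorithm to find gcd.
We find integers such that 40*x0 + 12*y0 = 4

Step 3: Scale the particular solution.
Multiply by 8/4 = 2:
m = 2, n = -6

Step 4: Verify.
40*(2) + 12*(-6) = 8 = 8 ✓

m = 2, n = -6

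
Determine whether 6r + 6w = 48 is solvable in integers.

Step 1: Compute gcd(6, 6).
gcd(6, 6) = 6

Step 2: Check divisibility.
Does 6 divide 48? 48 = 6 x 8, so yes.

By the theorem on linear Diophantine equations, 6r + 6w = 48 has integer solutions if and only if gcd(6, 6) divides 48. Since 6 | 48, solutions exist.

Yes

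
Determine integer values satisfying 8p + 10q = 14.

Step 1: Check solvability.
gcd(8, 10) = 2
Since 2 divides 14, solutions exist.

Step 2: Apply extended Euclidean algorithm to find gcd.
We find integers such that 8*x0 + 10*y0 = 2

Step 3: Scale the particular solution.
Multiply by 14/2 = 7:
p = -7, q = 7

Step 4: Verify.
8*(-7) + 10*(7) = 14 = 14 ✓

p = -7, q = 7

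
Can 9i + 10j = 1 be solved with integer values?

Step 1: Compute gcd(9, 10).
gcd(9, 10) = 1

Step 2: Check divisibility.
Does 1 divide 1? 1 = 1 x 1, so yes.

By the theorem on linear Diophantine equations, 9i + 10j = 1 has integer solutions if and only if gcd(9, 10) divides 1. Since 1 | 1, solutions exist.

Yes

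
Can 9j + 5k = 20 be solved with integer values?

Step 1: Compute gcd(9, 5).
gcd(9, 5) = 1

Step 2: Check divisibility.
Does 1 divide 20? 20 = 1 x 20, so yes.

By the theorem on linear Diophantine equations, 9j + 5k = 20 has integer solutions if and only if gcd(9, 5) divides 20. Since 1 | 20, solutions exist.

Yes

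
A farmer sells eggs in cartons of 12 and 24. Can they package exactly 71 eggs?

We need non-negative a, b with 12a + 24b = 71.
gcd(12, 24) = 12, and 12 does not divide 71.
No integer solutions exist.

No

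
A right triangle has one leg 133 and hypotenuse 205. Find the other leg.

b² = c² - a² = 42025 - 17689 = 24336
b = 156

156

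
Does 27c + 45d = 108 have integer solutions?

Step 1: Compute gcd(27, 45).
gcd(27, 45) = 9

Step 2: Check divisibility.
Does 9 divide 108? 108 = 9 x 12, so yes.

By the theorem on linear Diophantine equations, 27c + 45d = 108 has integer solutions if and only if gcd(27, 45) divides 108. Since 9 | 108, solutions exist.

Yes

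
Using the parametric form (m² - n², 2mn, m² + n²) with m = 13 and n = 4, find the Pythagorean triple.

a = m² - n² = 169 - 16 = 153
b = 2mn = 2·13·4 = 104
c = m² + n² = 169 + 16 = 185
Verify: 153² + 104² = 23409 + 10816 = 34225 = 185² ✓

(153, 104, 185)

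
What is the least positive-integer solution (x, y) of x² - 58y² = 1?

We seek the smallest positive integers (x, y) with x² - 58y² = 1, i.e., x² = 58y² + 1.
Try successive y values:
y = 1: x² = 58·1² + 1 = 59, not a perfect square
y = 2: x² = 58·2² + 1 = 233, not a perfect square
y = 3: x² = 58·3² + 1 = 523, not a perfect square
... continuing the search (or via continued fractions) ...
y = 2574: x² = 58·2574² + 1 = 384277609, x = 19603 ✓

Verify: 19603² - 58·2574² = 384277609 - 384277608 = 1 ✓

x = 19603, y = 2574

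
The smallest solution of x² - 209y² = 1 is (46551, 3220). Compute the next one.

Solutions to x² - Dy² = 1 are generated by powers of (x₀ + y₀√D).
The next solution satisfies x₁ + y₁√209 = (x₀ + y₀√209)², giving:
x₁ = x₀² + 209y₀² = 46551² + 209·3220² = 2166995601 + 2166995600 = 4333991201
y₁ = 2x₀y₀ = 2·46551·3220 = 299788440

Verify: 4333991201² - 209·299788440² = 18783479730345422401 - 18783479730345422400 = 1 ✓

x = 4333991201, y = 299788440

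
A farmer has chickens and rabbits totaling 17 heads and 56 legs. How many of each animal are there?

Let c = chickens, r = rabbits.
Heads: c + r = 17
Legs: 2c + 4r = 56
From the first equation, c = 17 - r. Substitute:
2(17 - r) + 4r = 56
34 + 2r = 56
r = (56 - 34)/2 = 11
c = 17 - 11 = 6

Chickens: 6, Rabbits: 11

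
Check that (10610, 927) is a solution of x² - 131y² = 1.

Compute x² = 10610² = 112572100
Compute 131y² = 131·927² = 131·859329 = 112572099
x² - 131y² = 112572100 - 112572099 = 1
Since this equals 1, (10610, 927) is a solution.

Yes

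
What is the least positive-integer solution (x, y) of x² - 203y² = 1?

We seek the smallest positive integers (x, y) with x² - 203y² = 1, i.e., x² = 203y² + 1.
Try successive y values:
y = 1: x² = 203·1² + 1 = 204, not a perfect square
y = 2: x² = 203·2² + 1 = 813, not a perfect square
y = 3: x² = 203·3² + 1 = 1828, not a perfect square
... continuing the search (or via continued fractions) ...
y = 4: x² = 203·4² + 1 = 3249, x = 57 ✓

Verify: 57² - 203·4² = 3249 - 3248 = 1 ✓

x = 57, y = 4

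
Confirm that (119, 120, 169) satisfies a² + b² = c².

Compute a² + b² = 119² + 120² = 14161 + 14400 = 28561
Compute c² = 169² = 28561
Since 28561 = 28561, confirmed.

Yes, it is a Pythagorean triple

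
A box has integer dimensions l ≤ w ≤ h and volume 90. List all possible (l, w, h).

Iterate l from 1 to ⌊90^(1/3)⌋. For each l dividing 90, iterate w ≥ l with w dividing 90/l, and set h = 90/(l·w).
Triples found (10): (1×1×90), (1×2×45), (1×3×30), (1×5×18), (1×6×15), (1×9×10), (2×3×15), (2×5×9), (3×3×10), (3×5×6)

(1×1×90), (1×2×45), (1×3×30), (1×5×18), (1×6×15), (1×9×10), (2×3×15), (2×5×9), (3×3×10), (3×5×6)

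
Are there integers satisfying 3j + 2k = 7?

Step 1: Compute gcd(3, 2).
gcd(3, 2) = 1

Step 2: Check divisibility.
Does 1 divide 7? 7 = 1 x 7, so yes.

By the theorem on linear Diophantine equations, 3j + 2k = 7 has integer solutions if and only if gcd(3, 2) divides 7. Since 1 | 7, solutions exist.

Yes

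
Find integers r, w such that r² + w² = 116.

We need to find integers r, w > 0 such that r² + w² = 116.
Trying r = 4: w² = 116 - 4² = 116 - 16 = 100
w = 10
Check: 4² + 10² = 16 + 100 = 116 ✓

116 = 4² + 10²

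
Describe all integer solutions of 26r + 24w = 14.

Step 1: Compute gcd(26, 24) = 2.
Since 2 divides 14, solutions exist.

Step 2: Find a particular solution using extended Euclidean algorithm.
We get r₀ = 7, w₀ = -7.
Check: 26*7 + 24*-7 = 14 = 14 ✓

Step 3: Write the general solution.
r = 7 + (24/2)t = 7 + 12t
w = -7 - (26/2)t = -7 - 13t
for any integer t.

r = 7 + 12t, w = -7 - 13t for integer t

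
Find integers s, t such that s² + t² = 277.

We need to find integers s, t > 0 such that s² + t² = 277.
Trying s = 9: t² = 277 - 9² = 277 - 81 = 196
t = 14
Check: 9² + 14² = 81 + 196 = 277 ✓

277 = 9² + 14²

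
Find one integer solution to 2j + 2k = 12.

Step 1: Check solvability.
gcd(2, 2) = 2
Since 2 divides 12, solutions exist.

Step 2: Apply extended Euclidean algorithm to find gcd.
We find integers such that 2*x0 + 2*y0 = 2

Step 3: Scale the particular solution.
Multiply by 12/2 = 6:
j = 0, k = 6

Step 4: Verify.
2*(0) + 2*(6) = 12 = 12 ✓

j = 0, k = 6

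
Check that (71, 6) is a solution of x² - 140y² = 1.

Compute x² = 71² = 5041
Compute 140y² = 140·6² = 140·36 = 5040
x² - 140y² = 5041 - 5040 = 1
Since this equals 1, (71, 6) is a solution.

Yes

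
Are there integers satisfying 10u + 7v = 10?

Step 1: Compute gcd(10, 7).
gcd(10, 7) = 1

Step 2: Check divisibility.
Does 1 divide 10? 10 = 1 x 10, so yes.

By the theorem on linear Diophantine equations, 10u + 7v = 10 has integer solutions if and only if gcd(10, 7) divides 10. Since 1 | 10, solutions exist.

Yes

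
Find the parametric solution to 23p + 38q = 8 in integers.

Step 1: Compute gcd(23, 38) = 1.
Since 1 divides 8, solutions exist.

Step 2: Find a particular solution using extended Euclidean algorithm.
We get p₀ = 40, q₀ = -24.
Check: 23*40 + 38*-24 = 8 = 8 ✓

Step 3: Write the general solution.
p = 40 + (38/1)t = 40 + 38t
q = -24 - (23/1)t = -24 - 23t
for any integer t.

p = 40 + 38t, q = -24 - 23t for integer t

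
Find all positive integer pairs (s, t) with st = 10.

The positive divisors of 10 are: 1, 2, 5, 10.
Each divisor d gives the pair (d, 10/d):
(1, 10), (2, 5), (5, 2), (10, 1)

(1, 10), (2, 5), (5, 2), (10, 1)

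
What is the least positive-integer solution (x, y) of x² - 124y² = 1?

We seek the smallest positive integers (x, y) with x² - 124y² = 1, i.e., x² = 124y² + 1.
Try successive y values:
y = 1: x² = 124·1² + 1 = 125, not a perfect square
y = 2: x² = 124·2² + 1 = 497, not a perfect square
y = 3: x² = 124·3² + 1 = 1117, not a perfect square
... continuing the search (or via continued fractions) ...
y = 414960: x² = 124·414960² + 1 = 21351783398401, x = 4620799 ✓

Verify: 4620799² - 124·414960² = 21351783398401 - 21351783398400 = 1 ✓

x = 4620799, y = 414960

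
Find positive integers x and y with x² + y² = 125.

We need to find integers x, y > 0 such that x² + y² = 125.
Trying x = 2: y² = 125 - 2² = 125 - 4 = 121
y = 11
Check: 2² + 11² = 4 + 121 = 125 ✓

125 = 2² + 11²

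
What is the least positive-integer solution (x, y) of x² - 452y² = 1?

We seek the smallest positive integers (x, y) with x² - 452y² = 1, i.e., x² = 452y² + 1.
Try successive y values:
y = 1: x² = 452·1² + 1 = 453, not a perfect square
y = 2: x² = 452·2² + 1 = 1809, not a perfect square
y = 3: x² = 452·3² + 1 = 4069, not a perfect square
... continuing the search (or via continued fractions) ...
y = 56648: x² = 452·56648² + 1 = 1450466148609, x = 1204353 ✓

Verify: 1204353² - 452·56648² = 1450466148609 - 1450466148608 = 1 ✓

x = 1204353, y = 56648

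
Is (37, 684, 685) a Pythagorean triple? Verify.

Compute a² + b² = 37² + 684² = 1369 + 467856 = 469225
Compute c² = 685² = 469225
Since 469225 = 469225, confirmed.

Yes, it is a Pythagorean triple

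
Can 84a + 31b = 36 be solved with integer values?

Step 1: Compute gcd(84, 31).
gcd(84, 31) = 1

Step 2: Check divisibility.
Does 1 divide 36? 36 = 1 x 36, so yes.

By the theorem on linear Diophantine equations, 84a + 31b = 36 has integer solutions if and only if gcd(84, 31) divides 36. Since 1 | 36, solutions exist.

Yes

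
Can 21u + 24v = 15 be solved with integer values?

Step 1: Compute gcd(21, 24).
gcd(21, 24) = 3

Step 2: Check divisibility.
Does 3 divide 15? 15 = 3 x 5, so yes.

By the theorem on linear Diophantine equations, 21u + 24v = 15 has integer solutions if and only if gcd(21, 24) divides 15. Since 3 | 15, solutions exist.

Yes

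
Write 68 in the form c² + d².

We need to find integers c, d > 0 such that c² + d² = 68.
Trying c = 2: d² = 68 - 2² = 68 - 4 = 64
d = 8
Check: 2² + 8² = 4 + 64 = 68 ✓

68 = 2² + 8²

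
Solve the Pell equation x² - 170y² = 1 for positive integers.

We seek the smallest positive integers (x, y) with x² - 170y² = 1, i.e., x² = 170y² + 1.
Try successive y values:
y = 1: x² = 170·1² + 1 = 171, not a perfect square
y = 2: x² = 170·2² + 1 = 681, not a perfect square
y = 3: x² = 170·3² + 1 = 1531, not a perfect square
... continuing the search (or via continued fractions) ...
y = 26: x² = 170·26² + 1 = 114921, x = 339 ✓

Verify: 339² - 170·26² = 114921 - 114920 = 1 ✓

x = 339, y = 26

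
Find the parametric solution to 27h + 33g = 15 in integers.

Step 1: Compute gcd(27, 33) = 3.
Since 3 divides 15, solutions exist.

Step 2: Find a particular solution using extended Euclidean algorithm.
We get h₀ = 25, g₀ = -20.
Check: 27*25 + 33*-20 = 15 = 15 ✓

Step 3: Write the general solution.
h = 25 + (33/3)t = 25 + 11t
g = -20 - (27/3)t = -20 - 9t
for any integer t.

h = 25 + 11t, g = -20 - 9t for integer t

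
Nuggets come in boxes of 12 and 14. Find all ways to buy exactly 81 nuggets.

We need non-negative integers (x, y) with 12x + 14y = 81.
For each x in 0..6, check if 81 - 12x is a non-negative multiple of 14.
No x yields an integer y ≥ 0.

No solution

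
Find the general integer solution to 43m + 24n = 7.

Step 1: Compute gcd(43, 24) = 1.
Since 1 divides 7, solutions exist.

Step 2: Find a particular solution using extended Euclidean algorithm.
We get m₀ = -35, n₀ = 63.
Check: 43*-35 + 24*63 = 7 = 7 ✓

Step 3: Write the general solution.
m = -35 + (24/1)t = -35 + 24t
n = 63 - (43/1)t = 63 - 43t
for any integer t.

m = -35 + 24t, n = 63 - 43t for integer t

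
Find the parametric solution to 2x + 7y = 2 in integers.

Step 1: Compute gcd(2, 7) = 1.
Since 1 divides 2, solutions exist.

Step 2: Find a particular solution using extended Euclidean algorithm.
We get x₀ = -6, y₀ = 2.
Check: 2*-6 + 7*2 = 2 = 2 ✓

Step 3: Write the general solution.
x = -6 + (7/1)t = -6 + 7t
y = 2 - (2/1)t = 2 - 2t
for any integer t.

x = -6 + 7t, y = 2 - 2t for integer t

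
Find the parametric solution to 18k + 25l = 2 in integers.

Step 1: Compute gcd(18, 25) = 1.
Since 1 divides 2, solutions exist.

Step 2: Find a particular solution using extended Euclidean algorithm.
We get k₀ = 14, l₀ = -10.
Check: 18*14 + 25*-10 = 2 = 2 ✓

Step 3: Write the general solution.
k = 14 + (25/1)t = 14 + 25t
l = -10 - (18/1)t = -10 - 18t
for any integer t.

k = 14 + 25t, l = -10 - 18t for integer t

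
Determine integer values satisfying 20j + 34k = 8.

Step 1: Check solvability.
gcd(20, 34) = 2
Since 2 divides 8, solutions exist.

Step 2: Apply extended Euclidean algorithm to find gcd.
We find integers such that 20*x0 + 34*y0 = 2

Step 3: Scale the particular solution.
Multiply by 8/2 = 4:
j = -20, k = 12

Step 4: Verify.
20*(-20) + 34*(12) = 8 = 8 ✓

j = -20, k = 12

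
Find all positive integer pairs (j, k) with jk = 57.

The positive divisors of 57 are: 1, 3, 19, 57.
Each divisor d gives the pair (d, 57/d):
(1, 57), (3, 19), (19, 3), (57, 1)

(1, 57), (3, 19), (19, 3), (57, 1)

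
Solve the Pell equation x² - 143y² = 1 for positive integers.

We seek the smallest positive integers (x, y) with x² - 143y² = 1, i.e., x² = 143y² + 1.
Try successive y values:
y = 1: x² = 143·1² + 1 = 144, x = 12 ✓

Verify: 12² - 143·1² = 144 - 143 = 1 ✓

x = 12, y = 1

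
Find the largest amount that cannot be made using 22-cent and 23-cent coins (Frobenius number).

For two coprime denominations a and b, the Frobenius number (largest value not representable as a non-negative combination) is ab - a - b.
Here gcd(22, 23) = 1, so they are coprime.
F(22, 23) = 22·23 - 22 - 23 = 506 - 45 = 461

461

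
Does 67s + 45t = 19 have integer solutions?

Step 1: Compute gcd(67, 45).
gcd(67, 45) = 1

Step 2: Check divisibility.
Does 1 divide 19? 19 = 1 x 19, so yes.

By the theorem on linear Diophantine equations, 67s + 45t = 19 has integer solutions if and only if gcd(67, 45) divides 19. Since 1 | 19, solutions exist.

Yes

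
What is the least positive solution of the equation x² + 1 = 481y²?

We need x² = 481y² - 1. Try successive y:
y = 1: x² = 481·1² - 1 = 480, not a perfect square
y = 2: x² = 481·2² - 1 = 1923, not a perfect square
y = 3: x² = 481·3² - 1 = 4328, not a perfect square
...
y = 43961: x² = 481·43961² - 1 = 929565939600 = 964140² ✓
Check: 964140² - 481·43961² = 929565939600 - 929565939601 = -1 ✓

x = 964140, y = 43961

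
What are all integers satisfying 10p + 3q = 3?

Step 1: Compute gcd(10, 3) = 1.
Since 1 divides 3, solutions exist.

Step 2: Find a particular solution using extended Euclidean algorithm.
We get p₀ = 3, q₀ = -9.
Check: 10*3 + 3*-9 = 3 = 3 ✓

Step 3: Write the general solution.
p = 3 + (3/1)t = 3 + 3t
q = -9 - (10/1)t = -9 - 10t
for any integer t.

p = 3 + 3t, q = -9 - 10t for integer t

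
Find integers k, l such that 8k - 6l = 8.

Step 1: Check solvability.
gcd(8, 6) = 2
Since 2 divides 8, solutions exist.

Step 2: Apply extended Euclidean algorithm to find gcd.
We find integers such that 8*x0 + 6*y0 = 2

Step 3: Scale the particular solution.
Multiply by 8/2 = 4:
k = 4, l = 4

Step 4: Verify.
8*(4) - 6*(4) = 8 = 8 ✓

k = 4, l = 4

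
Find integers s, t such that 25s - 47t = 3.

Step 1: Check solvability.
gcd(25, 47) = 1
Since 1 divides 3, solutions exist.

Step 2: Apply extended Euclidean algorithm to find gcd.
We find integers such that 25*x0 + 47*y0 = 1

Step 3: Scale the particular solution.
Multiply by 3/1 = 3:
s = -45, t = -24

Step 4: Verify.
25*(-45) - 47*(-24) = 3 = 3 ✓

s = -45, t = -24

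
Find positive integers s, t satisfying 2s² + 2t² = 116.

Try small values of s and check whether (116 - 2s²)/2 is a perfect square.
s = 7: 2·7² = 98, so 2t² = 116 - 98 = 18, giving t² = 9, t = 3.
Check: 2·7² + 2·3² = 98 + 18 = 116 ✓

s = 7, t = 3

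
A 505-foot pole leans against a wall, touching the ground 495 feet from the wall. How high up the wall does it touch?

The ladder, wall, and ground form a right triangle with hypotenuse 505 and one leg 495.
By the Pythagorean theorem: h² = 505² - 495² = 255025 - 245025 = 10000
h = √10000 = 100 feet

100 feet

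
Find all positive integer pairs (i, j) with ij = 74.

The positive divisors of 74 are: 1, 2, 37, 74.
Each divisor d gives the pair (d, 74/d):
(1, 74), (2, 37), (37, 2), (74, 1)

(1, 74), (2, 37), (37, 2), (74, 1)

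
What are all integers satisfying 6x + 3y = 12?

Step 1: Compute gcd(6, 3) = 3.
Since 3 divides 12, solutions exist.

Step 2: Find a particular solution using extended Euclidean algorithm.
We get x₀ = 0, y₀ = 4.
Check: 6*0 + 3*4 = 12 = 12 ✓

Step 3: Write the general solution.
x = 0 + (3/3)t = 0 + 1t
y = 4 - (6/3)t = 4 - 2t
for any integer t.

x = 0 + 1t, y = 4 - 2t for integer t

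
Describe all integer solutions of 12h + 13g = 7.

Step 1: Compute gcd(12, 13) = 1.
Since 1 divides 7, solutions exist.

Step 2: Find a particular solution using extended Euclidean algorithm.
We get h₀ = -7, g₀ = 7.
Check: 12*-7 + 13*7 = 7 = 7 ✓

Step 3: Write the general solution.
h = -7 + (13/1)t = -7 + 13t
g = 7 - (12/1)t = 7 - 12t
for any integer t.

h = -7 + 13t, g = 7 - 12t for integer t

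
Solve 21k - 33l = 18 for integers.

Step 1: Check solvability.
gcd(21, 33) = 3
Since 3 divides 18, solutions exist.

Step 2: Apply extended Euclidean algorithm to find gcd.
We find integers such that 21*x0 + 33*y0 = 3

Step 3: Scale the particular solution.
Multiply by 18/3 = 6:
k = -18, l = -12

Step 4: Verify.
21*(-18) - 33*(-12) = 18 = 18 ✓

k = -18, l = -12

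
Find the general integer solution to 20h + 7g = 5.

Step 1: Compute gcd(20, 7) = 1.
Since 1 divides 5, solutions exist.

Step 2: Find a particular solution using extended Euclidean algorithm.
We get h₀ = -5, g₀ = 15.
Check: 20*-5 + 7*15 = 5 = 5 ✓

Step 3: Write the general solution.
h = -5 + (7/1)t = -5 + 7t
g = 15 - (20/1)t = 15 - 20t
for any integer t.

h = -5 + 7t, g = 15 - 20t for integer t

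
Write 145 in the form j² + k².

We need to find integers j, k > 0 such that j² + k² = 145.
Trying j = 1: k² = 145 - 1² = 145 - 1 = 144
k = 12
Check: 1² + 12² = 1 + 144 = 145 ✓

145 = 1² + 12²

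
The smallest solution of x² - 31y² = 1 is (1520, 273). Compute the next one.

Solutions to x² - Dy² = 1 are generated by powers of (x₀ + y₀√D).
The next solution satisfies x₁ + y₁√31 = (x₀ + y₀√31)², giving:
x₁ = x₀² + 31y₀² = 1520² + 31·273² = 2310400 + 2310399 = 4620799
y₁ = 2x₀y₀ = 2·1520·273 = 829920

Verify: 4620799² - 31·829920² = 21351783398401 - 21351783398400 = 1 ✓

x = 4620799, y = 829920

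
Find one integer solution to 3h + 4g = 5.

Step 1: Check solvability.
gcd(3, 4) = 1
Since 1 divides 5, solutions exist.

Step 2: Apply extended Euclidean algorithm to find gcd.
We find integers such that 3*x0 + 4*y0 = 1

Step 3: Scale the particular solution.
Multiply by 5/1 = 5:
h = -5, g = 5

Step 4: Verify.
3*(-5) + 4*(5) = 5 = 5 ✓

h = -5, g = 5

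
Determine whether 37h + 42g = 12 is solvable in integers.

Step 1: Compute gcd(37, 42).
gcd(37, 42) = 1

Step 2: Check divisibility.
Does 1 divide 12? 12 = 1 x 12, so yes.

By the theorem on linear Diophantine equations, 37h + 42g = 12 has integer solutions if and only if gcd(37, 42) divides 12. Since 1 | 12, solutions exist.

Yes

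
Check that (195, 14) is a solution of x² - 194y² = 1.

Compute x² = 195² = 38025
Compute 194y² = 194·14² = 194·196 = 38024
x² - 194y² = 38025 - 38024 = 1
Since this equals 1, (195, 14) is a solution.

Yes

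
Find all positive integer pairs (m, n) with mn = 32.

The positive divisors of 32 are: 1, 2, 4, 8, 16, 32.
Each divisor d gives the pair (d, 32/d):
(1, 32), (2, 16), (4, 8), (8, 4), (16, 2), (32, 1)

(1, 32), (2, 16), (4, 8), (8, 4), (16, 2), (32, 1)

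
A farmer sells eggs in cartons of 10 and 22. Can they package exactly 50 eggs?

We need non-negative a, b with 10a + 22b = 50.
gcd(10, 22) = 2 divides 50.
Try a = 5: 22b = 50 - 50 = 0, so b = 0.
One way: 5 cartons of 10 and 0 cartons of 22.

Yes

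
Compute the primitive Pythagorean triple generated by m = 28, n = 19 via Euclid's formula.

a = m² - n² = 28² - 19² = 784 - 361 = 423
b = 2mn = 2·28·19 = 1064
c = m² + n² = 784 + 361 = 1145
Verify: 423² + 1064² = 178929 + 1132096 = 1311025 = 1145² ✓

(423, 1064, 1145)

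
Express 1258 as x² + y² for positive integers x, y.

We need to find integers x, y > 0 such that x² + y² = 1258.
Trying x = 13: y² = 1258 - 13² = 1258 - 169 = 1089
y = 33
Check: 13² + 33² = 169 + 1089 = 1258 ✓

1258 = 13² + 33²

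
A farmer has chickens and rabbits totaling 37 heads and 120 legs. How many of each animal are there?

Let c = chickens, r = rabbits.
Heads: c + r = 37
Legs: 2c + 4r = 120
From the first equation, c = 37 - r. Substitute:
2(37 - r) + 4r = 120
74 + 2r = 120
r = (120 - 74)/2 = 23
c = 37 - 23 = 14

Chickens: 14, Rabbits: 23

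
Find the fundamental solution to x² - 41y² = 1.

We seek the smallest positive integers (x, y) with x² - 41y² = 1, i.e., x² = 41y² + 1.
Try successive y values:
y = 1: x² = 41·1² + 1 = 42, not a perfect square
y = 2: x² = 41·2² + 1 = 165, not a perfect square
y = 3: x² = 41·3² + 1 = 370, not a perfect square
... continuing the search (or via continued fractions) ...
y = 320: x² = 41·320² + 1 = 4198401, x = 2049 ✓

Verify: 2049² - 41·320² = 4198401 - 4198400 = 1 ✓

x = 2049, y = 320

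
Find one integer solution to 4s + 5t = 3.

Step 1: Check solvability.
gcd(4, 5) = 1
Since 1 divides 3, solutions exist.

Step 2: Apply extended Euclidean algorithm to find gcd.
We find integers such that 4*x0 + 5*y0 = 1

Step 3: Scale the particular solution.
Multiply by 3/1 = 3:
s = -3, t = 3

Step 4: Verify.
4*(-3) + 5*(3) = 3 = 3 ✓

s = -3, t = 3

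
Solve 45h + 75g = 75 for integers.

Step 1: Check solvability.
gcd(45, 75) = 15
Since 15 divides 75, solutions exist.

Step 2: Apply extended Euclidean algorithm to find gcd.
We find integers such that 45*x0 + 75*y0 = 15

Step 3: Scale the particular solution.
Multiply by 75/15 = 5:
h = 10, g = -5

Step 4: Verify.
45*(10) + 75*(-5) = 75 = 75 ✓

h = 10, g = -5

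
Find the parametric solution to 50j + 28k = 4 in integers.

Step 1: Compute gcd(50, 28) = 2.
Since 2 divides 4, solutions exist.

Step 2: Find a particular solution using extended Euclidean algorithm.
We get j₀ = -10, k₀ = 18.
Check: 50*-10 + 28*18 = 4 = 4 ✓

Step 3: Write the general solution.
j = -10 + (28/2)t = -10 + 14t
k = 18 - (50/2)t = 18 - 25t
for any integer t.

j = -10 + 14t, k = 18 - 25t for integer t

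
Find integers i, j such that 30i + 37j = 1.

Step 1: Check solvability.
gcd(30, 37) = 1
Since 1 divides 1, solutions exist.

Step 2: Apply extended Euclidean algorithm to find gcd.
We find integers such that 30*x0 + 37*y0 = 1

Step 3: Scale the particular solution.
Multiply by 1/1 = 1:
i = -16, j = 13

Step 4: Verify.
30*(-16) + 37*(13) = 1 = 1 ✓

i = -16, j = 13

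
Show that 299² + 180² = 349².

Compute a² + b² = 299² + 180² = 89401 + 32400 = 121801
Compute c² = 349² = 121801
Since 121801 = 121801, confirmed.

Yes, it is a Pythagorean triple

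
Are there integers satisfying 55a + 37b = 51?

Step 1: Compute gcd(55, 37).
gcd(55, 37) = 1

Step 2: Check divisibility.
Does 1 divide 51? 51 = 1 x 51, so yes.

By the theorem on linear Diophantine equations, 55a + 37b = 51 has integer solutions if and only if gcd(55, 37) divides 51. Since 1 | 51, solutions exist.

Yes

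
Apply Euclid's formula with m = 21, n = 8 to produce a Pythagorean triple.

a = m² - n² = 21² - 8² = 441 - 64 = 377
b = 2mn = 2·21·8 = 336
c = m² + n² = 441 + 64 = 505
Verify: 377² + 336² = 142129 + 112896 = 255025 = 505² ✓

(377, 336, 505)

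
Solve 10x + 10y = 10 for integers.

Step 1: Check solvability.
gcd(10, 10) = 10
Since 10 divides 10, solutions exist.

Step 2: Apply extended Euclidean algorithm to find gcd.
We find integers such that 10*x0 + 10*y0 = 10

Step 3: Scale the particular solution.
Multiply by 10/10 = 1:
x = 0, y = 1

Step 4: Verify.
10*(0) + 10*(1) = 10 = 10 ✓

x = 0, y = 1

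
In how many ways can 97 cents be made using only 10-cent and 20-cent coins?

We need non-negative integers (x, y) with 10x + 20y = 97.
For each x from 0 to 9, check if (97 - 10x) is a non-negative multiple of 20.
Solutions (x, y): none
Count: 0

0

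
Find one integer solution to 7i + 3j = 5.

Step 1: Check solvability.
gcd(7, 3) = 1
Since 1 divides 5, solutions exist.

Step 2: Apply extended Euclidean algorithm to find gcd.
We find integers such that 7*x0 + 3*y0 = 1

Step 3: Scale the particular solution.
Multiply by 5/1 = 5:
i = 5, j = -10

Step 4: Verify.
7*(5) + 3*(-10) = 5 = 5 ✓

i = 5, j = -10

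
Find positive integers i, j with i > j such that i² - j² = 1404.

Factor: i² - j² = (i+j)(i-j) = 1404.
We need two factors of 1404 with the same parity.
Use i+j = 702 and i-j = 2 (product 702·2 = 1404).
Adding: 2i = 704, so i = 352.
Subtracting: 2j = 700, so j = 350.
Check: 352² - 350² = 123904 - 122500 = 1404 ✓

i = 352, j = 350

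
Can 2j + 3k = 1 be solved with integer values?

Step 1: Compute gcd(2, 3).
gcd(2, 3) = 1

Step 2: Check divisibility.
Does 1 divide 1? 1 = 1 x 1, so yes.

By the theorem on linear Diophantine equations, 2j + 3k = 1 has integer solutions if and only if gcd(2, 3) divides 1. Since 1 | 1, solutions exist.

Yes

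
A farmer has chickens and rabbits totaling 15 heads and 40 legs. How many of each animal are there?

Let c = chickens, r = rabbits.
Heads: c + r = 15
Legs: 2c + 4r = 40
From the first equation, c = 15 - r. Substitute:
2(15 - r) + 4r = 40
30 + 2r = 40
r = (40 - 30)/2 = 5
c = 15 - 5 = 10

Chickens: 10, Rabbits: 5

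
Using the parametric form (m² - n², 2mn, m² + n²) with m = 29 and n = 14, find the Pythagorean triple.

a = m² - n² = 29² - 14² = 841 - 196 = 645
b = 2mn = 2·29·14 = 812
c = m² + n² = 841 + 196 = 1037
Verify: 645² + 812² = 416025 + 659344 = 1075369 = 1037² ✓

(645, 812, 1037)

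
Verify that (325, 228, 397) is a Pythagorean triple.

Compute a² + b² = 325² + 228² = 105625 + 51984 = 157609
Compute c² = 397² = 157609
Since 157609 = 157609, confirmed.

Yes, it is a Pythagorean triple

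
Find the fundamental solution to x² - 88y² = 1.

We seek the smallest positive integers (x, y) with x² - 88y² = 1, i.e., x² = 88y² + 1.
Try successive y values:
y = 1: x² = 88·1² + 1 = 89, not a perfect square
y = 2: x² = 88·2² + 1 = 353, not a perfect square
y = 3: x² = 88·3² + 1 = 793, not a perfect square
... continuing the search (or via continued fractions) ...
y = 21: x² = 88·21² + 1 = 38809, x = 197 ✓

Verify: 197² - 88·21² = 38809 - 38808 = 1 ✓

x = 197, y = 21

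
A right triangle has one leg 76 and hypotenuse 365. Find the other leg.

a² = c² - b² = 133225 - 5776 = 127449
a = 357

357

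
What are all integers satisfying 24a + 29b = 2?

Step 1: Compute gcd(24, 29) = 1.
Since 1 divides 2, solutions exist.

Step 2: Find a particular solution using extended Euclidean algorithm.
We get a₀ = -12, b₀ = 10.
Check: 24*-12 + 29*10 = 2 = 2 ✓

Step 3: Write the general solution.
a = -12 + (29/1)t = -12 + 29t
b = 10 - (24/1)t = 10 - 24t
for any integer t.

a = -12 + 29t, b = 10 - 24t for integer t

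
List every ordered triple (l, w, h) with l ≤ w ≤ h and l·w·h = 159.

Iterate l from 1 to ⌊159^(1/3)⌋. For each l dividing 159, iterate w ≥ l with w dividing 159/l, and set h = 159/(l·w).
Triples found (2): (1×1×159), (1×3×53)

(1×1×159), (1×3×53)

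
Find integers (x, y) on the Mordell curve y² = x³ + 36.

Try small integer x values and check whether x³ + 36 is a perfect square.
x = 12: x³ + 36 = 12³ + 36 = 1728 + 36 = 1764
Is 1764 a perfect square? 42² = 1764 ✓
So (x, y) = (12, -42) is a solution.

x = 12, y = -42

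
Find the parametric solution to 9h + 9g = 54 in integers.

Step 1: Compute gcd(9, 9) = 9.
Since 9 divides 54, solutions exist.

Step 2: Find a particular solution using extended Euclidean algorithm.
We get h₀ = 0, g₀ = 6.
Check: 9*0 + 9*6 = 54 = 54 ✓

Step 3: Write the general solution.
h = 0 + (9/9)t = 0 + 1t
g = 6 - (9/9)t = 6 - 1t
for any integer t.

h = 0 + 1t, g = 6 - 1t for integer t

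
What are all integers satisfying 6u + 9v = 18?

Step 1: Compute gcd(6, 9) = 3.
Since 3 divides 18, solutions exist.

Step 2: Find a particular solution using extended Euclidean algorithm.
We get u₀ = -6, v₀ = 6.
Check: 6*-6 + 9*6 = 18 = 18 ✓

Step 3: Write the general solution.
u = -6 + (9/3)t = -6 + 3t
v = 6 - (6/3)t = 6 - 2t
for any integer t.

u = -6 + 3t, v = 6 - 2t for integer t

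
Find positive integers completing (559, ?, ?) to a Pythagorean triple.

We need the other leg and hypotenuse such that 559² + x² = c².
Take x = 840, c = 1009: 559² + 840² = 312481 + 705600 = 1018081 = 1009² ✓
Triple: (559, 840, 1009)

(559, 840, 1009)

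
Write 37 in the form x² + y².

We need to find integers x, y > 0 such that x² + y² = 37.
Trying x = 1: y² = 37 - 1² = 37 - 1 = 36
y = 6
Check: 1² + 6² = 1 + 36 = 37 ✓

37 = 1² + 6²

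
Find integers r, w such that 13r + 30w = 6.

Step 1: Check solvability.
gcd(13, 30) = 1
Since 1 divides 6, solutions exist.

Step 2: Apply extended Euclidean algorithm to find gcd.
We find integers such that 13*x0 + 30*y0 = 1

Step 3: Scale the particular solution.
Multiply by 6/1 = 6:
r = 42, w = -18

Step 4: Verify.
13*(42) + 30*(-18) = 6 = 6 ✓

r = 42, w = -18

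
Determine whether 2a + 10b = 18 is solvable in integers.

Step 1: Compute gcd(2, 10).
gcd(2, 10) = 2

Step 2: Check divisibility.
Does 2 divide 18? 18 = 2 x 9, so yes.

By the theorem on linear Diophantine equations, 2a + 10b = 18 has integer solutions if and only if gcd(2, 10) divides 18. Since 2 | 18, solutions exist.

Yes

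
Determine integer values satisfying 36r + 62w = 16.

Step 1: Check solvability.
gcd(36, 62) = 2
Since 2 divides 16, solutions exist.

Step 2: Apply extended Euclidean algorithm to find gcd.
We find integers such that 36*x0 + 62*y0 = 2

Step 3: Scale the particular solution.
Multiply by 16/2 = 8:
r = -96, w = 56

Step 4: Verify.
36*(-96) + 62*(56) = 16 = 16 ✓

r = -96, w = 56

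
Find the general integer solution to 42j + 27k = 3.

Step 1: Compute gcd(42, 27) = 3.
Since 3 divides 3, solutions exist.

Step 2: Find a particular solution using extended Euclidean algorithm.
We get j₀ = 2, k₀ = -3.
Check: 42*2 + 27*-3 = 3 = 3 ✓

Step 3: Write the general solution.
j = 2 + (27/3)t = 2 + 9t
k = -3 - (42/3)t = -3 - 14t
for any integer t.

j = 2 + 9t, k = -3 - 14t for integer t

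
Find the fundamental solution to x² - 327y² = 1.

We seek the smallest positive integers (x, y) with x² - 327y² = 1, i.e., x² = 327y² + 1.
Try successive y values:
y = 1: x² = 327·1² + 1 = 328, not a perfect square
y = 2: x² = 327·2² + 1 = 1309, not a perfect square
y = 3: x² = 327·3² + 1 = 2944, not a perfect square
... continuing the search (or via continued fractions) ...
y = 12: x² = 327·12² + 1 = 47089, x = 217 ✓

Verify: 217² - 327·12² = 47089 - 47088 = 1 ✓

x = 217, y = 12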